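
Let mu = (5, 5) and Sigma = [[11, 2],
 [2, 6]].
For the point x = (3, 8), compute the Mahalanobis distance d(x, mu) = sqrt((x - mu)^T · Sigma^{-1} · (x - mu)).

Step 1 — centre the observation: (x - mu) = (-2, 3).

Step 2 — invert Sigma. det(Sigma) = 11·6 - (2)² = 62.
  Sigma^{-1} = (1/det) · [[d, -b], [-b, a]] = [[0.0968, -0.0323],
 [-0.0323, 0.1774]].

Step 3 — form the quadratic (x - mu)^T · Sigma^{-1} · (x - mu):
  Sigma^{-1} · (x - mu) = (-0.2903, 0.5968).
  (x - mu)^T · [Sigma^{-1} · (x - mu)] = (-2)·(-0.2903) + (3)·(0.5968) = 2.371.

Step 4 — take square root: d = √(2.371) ≈ 1.5398.

d(x, mu) = √(2.371) ≈ 1.5398


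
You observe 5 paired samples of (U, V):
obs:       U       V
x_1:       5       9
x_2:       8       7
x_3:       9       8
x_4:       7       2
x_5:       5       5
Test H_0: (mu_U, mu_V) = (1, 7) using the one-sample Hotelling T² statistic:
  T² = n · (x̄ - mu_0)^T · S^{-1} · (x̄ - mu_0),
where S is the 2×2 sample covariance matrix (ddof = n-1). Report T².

Step 1 — sample mean vector:
  mean(U) = (5 + 8 + 9 + 7 + 5) / 5 = 34/5 = 6.8
  mean(V) = (9 + 7 + 8 + 2 + 5) / 5 = 31/5 = 6.2
  x̄ = (6.8, 6.2),  deviation x̄ - mu_0 = (6.8, 6.2) - (1, 7) = (5.8, -0.8).

Step 2 — sample covariance matrix, S[i,j] = (1/(n-1)) · Σ_k (x_{k,i} - mean_i) · (x_{k,j} - mean_j), divisor n-1 = 4:
  S[U,U] = ((-1.8)·(-1.8) + (1.2)·(1.2) + (2.2)·(2.2) + (0.2)·(0.2) + (-1.8)·(-1.8)) / 4 = 12.8/4 = 3.2
  S[U,V] = ((-1.8)·(2.8) + (1.2)·(0.8) + (2.2)·(1.8) + (0.2)·(-4.2) + (-1.8)·(-1.2)) / 4 = 1.2/4 = 0.3
  S[V,V] = ((2.8)·(2.8) + (0.8)·(0.8) + (1.8)·(1.8) + (-4.2)·(-4.2) + (-1.2)·(-1.2)) / 4 = 30.8/4 = 7.7
  S = [[3.2, 0.3],
 [0.3, 7.7]].

Step 3 — invert S. det(S) = 3.2·7.7 - (0.3)² = 24.55.
  S^{-1} = (1/det) · [[d, -b], [-b, a]] = [[0.3136, -0.0122],
 [-0.0122, 0.1303]].

Step 4 — quadratic form (x̄ - mu_0)^T · S^{-1} · (x̄ - mu_0):
  S^{-1} · (x̄ - mu_0) = (1.8289, -0.1752),
  (x̄ - mu_0)^T · [...] = (5.8)·(1.8289) + (-0.8)·(-0.1752) = 10.7479.

Step 5 — scale by n: T² = 5 · 10.7479 = 53.7393.

T² ≈ 53.7393


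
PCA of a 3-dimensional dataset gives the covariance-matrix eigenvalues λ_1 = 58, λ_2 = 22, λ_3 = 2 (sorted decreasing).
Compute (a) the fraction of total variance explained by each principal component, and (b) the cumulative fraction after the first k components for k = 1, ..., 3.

Step 1 — total variance = trace(Sigma) = Σ λ_i = 58 + 22 + 2 = 82.

Step 2 — fraction explained by component i = λ_i / Σ λ:
  PC1: 58/82 = 0.7073
  PC2: 22/82 = 0.2683
  PC3: 2/82 = 0.0244

Step 3 — cumulative fraction after k components = (λ_1 + ... + λ_k) / Σ λ:
  k = 1: 58/82 = 0.7073
  k = 2: (58 + 22)/82 = 80/82 = 0.9756
  k = 3: (58 + 22 + 2)/82 = 82/82 = 1

Summary (fraction, with percent):

explained: PC1 0.7073 (70.73%), PC2 0.2683 (26.83%), PC3 0.0244 (2.44%);  cumulative: 0.7073, 0.9756, 1


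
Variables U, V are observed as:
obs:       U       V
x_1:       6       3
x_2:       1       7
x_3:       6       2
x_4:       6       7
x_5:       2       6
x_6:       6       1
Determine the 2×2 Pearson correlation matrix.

Step 1 — column means:
  mean(U) = (6 + 1 + 6 + 6 + 2 + 6) / 6 = 27/6 = 4.5
  mean(V) = (3 + 7 + 2 + 7 + 6 + 1) / 6 = 26/6 = 4.3333

Step 2 — sample variances and covariances s[i,j] = (1/(n-1)) · Σ_k (x_{k,i} - mean_i) · (x_{k,j} - mean_j), with n-1 = 5:
  s[U,U] = ((1.5)·(1.5) + (-3.5)·(-3.5) + (1.5)·(1.5) + (1.5)·(1.5) + (-2.5)·(-2.5) + (1.5)·(1.5)) / 5 = 27.5/5 = 5.5
  s[U,V] = ((1.5)·(-1.3333) + (-3.5)·(2.6667) + (1.5)·(-2.3333) + (1.5)·(2.6667) + (-2.5)·(1.6667) + (1.5)·(-3.3333)) / 5 = -20/5 = -4
  s[V,V] = ((-1.3333)·(-1.3333) + (2.6667)·(2.6667) + (-2.3333)·(-2.3333) + (2.6667)·(2.6667) + (1.6667)·(1.6667) + (-3.3333)·(-3.3333)) / 5 = 35.3333/5 = 7.0667
  Sample standard deviations s_i = √(s[i,i]):
  s(U) = √(5.5) = 2.3452
  s(V) = √(7.0667) = 2.6583

Step 3 — r_{ij} = s_{ij} / (s_i · s_j):
  r[U,U] = 1 (diagonal).
  r[U,V] = -4 / (2.3452 · 2.6583) = -4 / 6.2343 = -0.6416
  r[V,V] = 1 (diagonal).

R is symmetric with unit diagonal. Assembling:

R = [[1, -0.6416],
 [-0.6416, 1]]


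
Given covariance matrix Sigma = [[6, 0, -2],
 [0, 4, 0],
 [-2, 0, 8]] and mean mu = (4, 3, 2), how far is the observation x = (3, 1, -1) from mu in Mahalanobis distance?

Step 1 — centre the observation: (x - mu) = (-1, -2, -3).

Step 2 — invert Sigma (cofactor / det for 3×3, or solve directly):
  Sigma^{-1} = [[0.1818, 0, 0.0455],
 [0, 0.25, 0],
 [0.0455, 0, 0.1364]].

Step 3 — form the quadratic (x - mu)^T · Sigma^{-1} · (x - mu):
  Sigma^{-1} · (x - mu) = (-0.3182, -0.5, -0.4545).
  (x - mu)^T · [Sigma^{-1} · (x - mu)] = (-1)·(-0.3182) + (-2)·(-0.5) + (-3)·(-0.4545) = 2.6818.

Step 4 — take square root: d = √(2.6818) ≈ 1.6376.

d(x, mu) = √(2.6818) ≈ 1.6376


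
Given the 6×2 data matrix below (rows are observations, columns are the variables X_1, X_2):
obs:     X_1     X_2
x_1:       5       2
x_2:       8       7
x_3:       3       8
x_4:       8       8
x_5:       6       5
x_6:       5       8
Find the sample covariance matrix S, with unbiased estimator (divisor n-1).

Step 1 — column means:
  mean(X_1) = (5 + 8 + 3 + 8 + 6 + 5) / 6 = 35/6 = 5.8333
  mean(X_2) = (2 + 7 + 8 + 8 + 5 + 8) / 6 = 38/6 = 6.3333

Step 2 — sample covariance S[i,j] = (1/(n-1)) · Σ_k (x_{k,i} - mean_i) · (x_{k,j} - mean_j), with n-1 = 5.
  S[X_1,X_1] = ((-0.8333)·(-0.8333) + (2.1667)·(2.1667) + (-2.8333)·(-2.8333) + (2.1667)·(2.1667) + (0.1667)·(0.1667) + (-0.8333)·(-0.8333)) / 5 = 18.8333/5 = 3.7667
  S[X_1,X_2] = ((-0.8333)·(-4.3333) + (2.1667)·(0.6667) + (-2.8333)·(1.6667) + (2.1667)·(1.6667) + (0.1667)·(-1.3333) + (-0.8333)·(1.6667)) / 5 = 2.3333/5 = 0.4667
  S[X_2,X_2] = ((-4.3333)·(-4.3333) + (0.6667)·(0.6667) + (1.6667)·(1.6667) + (1.6667)·(1.6667) + (-1.3333)·(-1.3333) + (1.6667)·(1.6667)) / 5 = 29.3333/5 = 5.8667

S is symmetric (S[j,i] = S[i,j]). Assembling:

S = [[3.7667, 0.4667],
 [0.4667, 5.8667]]


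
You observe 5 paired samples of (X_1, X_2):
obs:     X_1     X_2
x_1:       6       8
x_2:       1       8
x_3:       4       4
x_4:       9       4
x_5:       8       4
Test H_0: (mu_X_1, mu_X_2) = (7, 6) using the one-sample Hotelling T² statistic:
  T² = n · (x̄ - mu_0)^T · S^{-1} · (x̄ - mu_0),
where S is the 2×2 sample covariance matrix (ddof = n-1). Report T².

Step 1 — sample mean vector:
  mean(X_1) = (6 + 1 + 4 + 9 + 8) / 5 = 28/5 = 5.6
  mean(X_2) = (8 + 8 + 4 + 4 + 4) / 5 = 28/5 = 5.6
  x̄ = (5.6, 5.6),  deviation x̄ - mu_0 = (5.6, 5.6) - (7, 6) = (-1.4, -0.4).

Step 2 — sample covariance matrix, S[i,j] = (1/(n-1)) · Σ_k (x_{k,i} - mean_i) · (x_{k,j} - mean_j), divisor n-1 = 4:
  S[X_1,X_1] = ((0.4)·(0.4) + (-4.6)·(-4.6) + (-1.6)·(-1.6) + (3.4)·(3.4) + (2.4)·(2.4)) / 4 = 41.2/4 = 10.3
  S[X_1,X_2] = ((0.4)·(2.4) + (-4.6)·(2.4) + (-1.6)·(-1.6) + (3.4)·(-1.6) + (2.4)·(-1.6)) / 4 = -16.8/4 = -4.2
  S[X_2,X_2] = ((2.4)·(2.4) + (2.4)·(2.4) + (-1.6)·(-1.6) + (-1.6)·(-1.6) + (-1.6)·(-1.6)) / 4 = 19.2/4 = 4.8
  S = [[10.3, -4.2],
 [-4.2, 4.8]].

Step 3 — invert S. det(S) = 10.3·4.8 - (-4.2)² = 31.8.
  S^{-1} = (1/det) · [[d, -b], [-b, a]] = [[0.1509, 0.1321],
 [0.1321, 0.3239]].

Step 4 — quadratic form (x̄ - mu_0)^T · S^{-1} · (x̄ - mu_0):
  S^{-1} · (x̄ - mu_0) = (-0.2642, -0.3145),
  (x̄ - mu_0)^T · [...] = (-1.4)·(-0.2642) + (-0.4)·(-0.3145) = 0.4956.

Step 5 — scale by n: T² = 5 · 0.4956 = 2.478.

T² ≈ 2.478


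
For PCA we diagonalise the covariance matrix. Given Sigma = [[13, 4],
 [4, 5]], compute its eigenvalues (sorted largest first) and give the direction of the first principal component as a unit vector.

Step 1 — characteristic polynomial of 2×2 Sigma:
  det(Sigma - λI) = λ² - trace · λ + det = 0.
  trace = 13 + 5 = 18, det = 13·5 - (4)² = 49.
Step 2 — discriminant:
  Δ = trace² - 4·det = 324 - 196 = 128.
Step 3 — eigenvalues:
  λ = (trace ± √Δ)/2 = (18 ± 11.3137)/2,
  λ_1 = 14.6569,  λ_2 = 3.3431.

Step 4 — unit eigenvector for λ_1: solve (Sigma - λ_1 I)v = 0. First row:
  (13 - 14.6569)·v_x + (4)·v_y = 0, i.e. (-1.6569)·v_x + (4)·v_y = 0,
  so v ∝ (b, λ_1 - a) = (4, 1.6569) = u.
  ||u|| = √((4)² + (1.6569)²) = √(18.7452) ≈ 4.3296,
  v_1 = u/||u|| ≈ (0.9239, 0.3827) (||v_1|| = 1).

λ_1 = 14.6569,  λ_2 = 3.3431;  v_1 ≈ (0.9239, 0.3827)


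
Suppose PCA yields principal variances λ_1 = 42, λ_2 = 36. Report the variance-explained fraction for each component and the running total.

Step 1 — total variance = trace(Sigma) = Σ λ_i = 42 + 36 = 78.

Step 2 — fraction explained by component i = λ_i / Σ λ:
  PC1: 42/78 = 0.5385
  PC2: 36/78 = 0.4615

Step 3 — cumulative fraction after k components = (λ_1 + ... + λ_k) / Σ λ:
  k = 1: 42/78 = 0.5385
  k = 2: (42 + 36)/78 = 78/78 = 1

Summary (fraction, with percent):

explained: PC1 0.5385 (53.85%), PC2 0.4615 (46.15%);  cumulative: 0.5385, 1


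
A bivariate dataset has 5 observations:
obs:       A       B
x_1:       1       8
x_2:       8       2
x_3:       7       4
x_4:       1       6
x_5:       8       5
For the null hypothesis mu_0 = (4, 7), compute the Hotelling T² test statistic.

Step 1 — sample mean vector:
  mean(A) = (1 + 8 + 7 + 1 + 8) / 5 = 25/5 = 5
  mean(B) = (8 + 2 + 4 + 6 + 5) / 5 = 25/5 = 5
  x̄ = (5, 5),  deviation x̄ - mu_0 = (5, 5) - (4, 7) = (1, -2).

Step 2 — sample covariance matrix, S[i,j] = (1/(n-1)) · Σ_k (x_{k,i} - mean_i) · (x_{k,j} - mean_j), divisor n-1 = 4:
  S[A,A] = ((-4)·(-4) + (3)·(3) + (2)·(2) + (-4)·(-4) + (3)·(3)) / 4 = 54/4 = 13.5
  S[A,B] = ((-4)·(3) + (3)·(-3) + (2)·(-1) + (-4)·(1) + (3)·(0)) / 4 = -27/4 = -6.75
  S[B,B] = ((3)·(3) + (-3)·(-3) + (-1)·(-1) + (1)·(1) + (0)·(0)) / 4 = 20/4 = 5
  S = [[13.5, -6.75],
 [-6.75, 5]].

Step 3 — invert S. det(S) = 13.5·5 - (-6.75)² = 21.9375.
  S^{-1} = (1/det) · [[d, -b], [-b, a]] = [[0.2279, 0.3077],
 [0.3077, 0.6154]].

Step 4 — quadratic form (x̄ - mu_0)^T · S^{-1} · (x̄ - mu_0):
  S^{-1} · (x̄ - mu_0) = (-0.3875, -0.9231),
  (x̄ - mu_0)^T · [...] = (1)·(-0.3875) + (-2)·(-0.9231) = 1.4587.

Step 5 — scale by n: T² = 5 · 1.4587 = 7.2934.

T² ≈ 7.2934


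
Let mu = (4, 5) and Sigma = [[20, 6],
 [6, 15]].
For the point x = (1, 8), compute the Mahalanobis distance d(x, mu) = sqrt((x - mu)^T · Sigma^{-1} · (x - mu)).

Step 1 — centre the observation: (x - mu) = (-3, 3).

Step 2 — invert Sigma. det(Sigma) = 20·15 - (6)² = 264.
  Sigma^{-1} = (1/det) · [[d, -b], [-b, a]] = [[0.0568, -0.0227],
 [-0.0227, 0.0758]].

Step 3 — form the quadratic (x - mu)^T · Sigma^{-1} · (x - mu):
  Sigma^{-1} · (x - mu) = (-0.2386, 0.2955).
  (x - mu)^T · [Sigma^{-1} · (x - mu)] = (-3)·(-0.2386) + (3)·(0.2955) = 1.6023.

Step 4 — take square root: d = √(1.6023) ≈ 1.2658.

d(x, mu) = √(1.6023) ≈ 1.2658


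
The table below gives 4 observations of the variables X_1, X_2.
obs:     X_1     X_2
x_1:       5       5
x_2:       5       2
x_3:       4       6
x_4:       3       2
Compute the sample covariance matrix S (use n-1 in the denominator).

Step 1 — column means:
  mean(X_1) = (5 + 5 + 4 + 3) / 4 = 17/4 = 4.25
  mean(X_2) = (5 + 2 + 6 + 2) / 4 = 15/4 = 3.75

Step 2 — sample covariance S[i,j] = (1/(n-1)) · Σ_k (x_{k,i} - mean_i) · (x_{k,j} - mean_j), with n-1 = 3.
  S[X_1,X_1] = ((0.75)·(0.75) + (0.75)·(0.75) + (-0.25)·(-0.25) + (-1.25)·(-1.25)) / 3 = 2.75/3 = 0.9167
  S[X_1,X_2] = ((0.75)·(1.25) + (0.75)·(-1.75) + (-0.25)·(2.25) + (-1.25)·(-1.75)) / 3 = 1.25/3 = 0.4167
  S[X_2,X_2] = ((1.25)·(1.25) + (-1.75)·(-1.75) + (2.25)·(2.25) + (-1.75)·(-1.75)) / 3 = 12.75/3 = 4.25

S is symmetric (S[j,i] = S[i,j]). Assembling:

S = [[0.9167, 0.4167],
 [0.4167, 4.25]]


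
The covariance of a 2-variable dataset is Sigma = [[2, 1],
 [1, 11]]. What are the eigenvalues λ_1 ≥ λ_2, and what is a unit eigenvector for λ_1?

Step 1 — characteristic polynomial of 2×2 Sigma:
  det(Sigma - λI) = λ² - trace · λ + det = 0.
  trace = 2 + 11 = 13, det = 2·11 - (1)² = 21.
Step 2 — discriminant:
  Δ = trace² - 4·det = 169 - 84 = 85.
Step 3 — eigenvalues:
  λ = (trace ± √Δ)/2 = (13 ± 9.2195)/2,
  λ_1 = 11.1098,  λ_2 = 1.8902.

Step 4 — unit eigenvector for λ_1: solve (Sigma - λ_1 I)v = 0. First row:
  (2 - 11.1098)·v_x + (1)·v_y = 0, i.e. (-9.1098)·v_x + (1)·v_y = 0,
  so v ∝ (b, λ_1 - a) = (1, 9.1098) = u.
  ||u|| = √((1)² + (9.1098)²) = √(83.988) ≈ 9.1645,
  v_1 = u/||u|| ≈ (0.1091, 0.994) (||v_1|| = 1).

λ_1 = 11.1098,  λ_2 = 1.8902;  v_1 ≈ (0.1091, 0.994)


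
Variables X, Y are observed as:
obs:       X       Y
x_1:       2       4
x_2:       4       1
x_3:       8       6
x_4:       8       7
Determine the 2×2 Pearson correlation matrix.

Step 1 — column means:
  mean(X) = (2 + 4 + 8 + 8) / 4 = 22/4 = 5.5
  mean(Y) = (4 + 1 + 6 + 7) / 4 = 18/4 = 4.5

Step 2 — sample variances and covariances s[i,j] = (1/(n-1)) · Σ_k (x_{k,i} - mean_i) · (x_{k,j} - mean_j), with n-1 = 3:
  s[X,X] = ((-3.5)·(-3.5) + (-1.5)·(-1.5) + (2.5)·(2.5) + (2.5)·(2.5)) / 3 = 27/3 = 9
  s[X,Y] = ((-3.5)·(-0.5) + (-1.5)·(-3.5) + (2.5)·(1.5) + (2.5)·(2.5)) / 3 = 17/3 = 5.6667
  s[Y,Y] = ((-0.5)·(-0.5) + (-3.5)·(-3.5) + (1.5)·(1.5) + (2.5)·(2.5)) / 3 = 21/3 = 7
  Sample standard deviations s_i = √(s[i,i]):
  s(X) = √(9) = 3
  s(Y) = √(7) = 2.6458

Step 3 — r_{ij} = s_{ij} / (s_i · s_j):
  r[X,X] = 1 (diagonal).
  r[X,Y] = 5.6667 / (3 · 2.6458) = 5.6667 / 7.9373 = 0.7139
  r[Y,Y] = 1 (diagonal).

R is symmetric with unit diagonal. Assembling:

R = [[1, 0.7139],
 [0.7139, 1]]


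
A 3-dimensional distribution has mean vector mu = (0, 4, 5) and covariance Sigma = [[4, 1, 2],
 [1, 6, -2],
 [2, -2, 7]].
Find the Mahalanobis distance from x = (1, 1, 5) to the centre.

Step 1 — centre the observation: (x - mu) = (1, -3, 0).

Step 2 — invert Sigma (cofactor / det for 3×3, or solve directly):
  Sigma^{-1} = [[0.3363, -0.0973, -0.1239],
 [-0.0973, 0.2124, 0.0885],
 [-0.1239, 0.0885, 0.2035]].

Step 3 — form the quadratic (x - mu)^T · Sigma^{-1} · (x - mu):
  Sigma^{-1} · (x - mu) = (0.6283, -0.7345, -0.3894).
  (x - mu)^T · [Sigma^{-1} · (x - mu)] = (1)·(0.6283) + (-3)·(-0.7345) + (0)·(-0.3894) = 2.8319.

Step 4 — take square root: d = √(2.8319) ≈ 1.6828.

d(x, mu) = √(2.8319) ≈ 1.6828


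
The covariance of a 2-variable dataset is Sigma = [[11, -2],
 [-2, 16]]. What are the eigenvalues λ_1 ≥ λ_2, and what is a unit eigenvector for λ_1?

Step 1 — characteristic polynomial of 2×2 Sigma:
  det(Sigma - λI) = λ² - trace · λ + det = 0.
  trace = 11 + 16 = 27, det = 11·16 - (-2)² = 172.
Step 2 — discriminant:
  Δ = trace² - 4·det = 729 - 688 = 41.
Step 3 — eigenvalues:
  λ = (trace ± √Δ)/2 = (27 ± 6.4031)/2,
  λ_1 = 16.7016,  λ_2 = 10.2984.

Step 4 — unit eigenvector for λ_1: solve (Sigma - λ_1 I)v = 0. First row:
  (11 - 16.7016)·v_x + (-2)·v_y = 0, i.e. (-5.7016)·v_x + (-2)·v_y = 0,
  so v ∝ (b, λ_1 - a) = (-2, 5.7016); multiply by -1 so the first entry is positive: u = (2, -5.7016).
  ||u|| = √((2)² + (-5.7016)²) = √(36.5078) ≈ 6.0422,
  v_1 = u/||u|| ≈ (0.331, -0.9436) (||v_1|| = 1).

λ_1 = 16.7016,  λ_2 = 10.2984;  v_1 ≈ (0.331, -0.9436)


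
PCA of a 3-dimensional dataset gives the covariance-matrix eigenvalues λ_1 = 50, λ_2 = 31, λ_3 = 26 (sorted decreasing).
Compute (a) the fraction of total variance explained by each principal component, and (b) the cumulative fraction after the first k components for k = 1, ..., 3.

Step 1 — total variance = trace(Sigma) = Σ λ_i = 50 + 31 + 26 = 107.

Step 2 — fraction explained by component i = λ_i / Σ λ:
  PC1: 50/107 = 0.4673
  PC2: 31/107 = 0.2897
  PC3: 26/107 = 0.243

Step 3 — cumulative fraction after k components = (λ_1 + ... + λ_k) / Σ λ:
  k = 1: 50/107 = 0.4673
  k = 2: (50 + 31)/107 = 81/107 = 0.757
  k = 3: (50 + 31 + 26)/107 = 107/107 = 1

Summary (fraction, with percent):

explained: PC1 0.4673 (46.73%), PC2 0.2897 (28.97%), PC3 0.243 (24.3%);  cumulative: 0.4673, 0.757, 1


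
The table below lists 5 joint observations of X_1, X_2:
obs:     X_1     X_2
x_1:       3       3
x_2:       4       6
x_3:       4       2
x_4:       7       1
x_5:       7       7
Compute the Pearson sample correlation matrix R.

Step 1 — column means:
  mean(X_1) = (3 + 4 + 4 + 7 + 7) / 5 = 25/5 = 5
  mean(X_2) = (3 + 6 + 2 + 1 + 7) / 5 = 19/5 = 3.8

Step 2 — sample variances and covariances s[i,j] = (1/(n-1)) · Σ_k (x_{k,i} - mean_i) · (x_{k,j} - mean_j), with n-1 = 4:
  s[X_1,X_1] = ((-2)·(-2) + (-1)·(-1) + (-1)·(-1) + (2)·(2) + (2)·(2)) / 4 = 14/4 = 3.5
  s[X_1,X_2] = ((-2)·(-0.8) + (-1)·(2.2) + (-1)·(-1.8) + (2)·(-2.8) + (2)·(3.2)) / 4 = 2/4 = 0.5
  s[X_2,X_2] = ((-0.8)·(-0.8) + (2.2)·(2.2) + (-1.8)·(-1.8) + (-2.8)·(-2.8) + (3.2)·(3.2)) / 4 = 26.8/4 = 6.7
  Sample standard deviations s_i = √(s[i,i]):
  s(X_1) = √(3.5) = 1.8708
  s(X_2) = √(6.7) = 2.5884

Step 3 — r_{ij} = s_{ij} / (s_i · s_j):
  r[X_1,X_1] = 1 (diagonal).
  r[X_1,X_2] = 0.5 / (1.8708 · 2.5884) = 0.5 / 4.8425 = 0.1033
  r[X_2,X_2] = 1 (diagonal).

R is symmetric with unit diagonal. Assembling:

R = [[1, 0.1033],
 [0.1033, 1]]


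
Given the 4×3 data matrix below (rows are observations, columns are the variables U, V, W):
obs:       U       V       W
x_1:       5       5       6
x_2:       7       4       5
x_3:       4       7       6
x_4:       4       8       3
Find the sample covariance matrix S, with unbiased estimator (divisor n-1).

Step 1 — column means:
  mean(U) = (5 + 7 + 4 + 4) / 4 = 20/4 = 5
  mean(V) = (5 + 4 + 7 + 8) / 4 = 24/4 = 6
  mean(W) = (6 + 5 + 6 + 3) / 4 = 20/4 = 5

Step 2 — sample covariance S[i,j] = (1/(n-1)) · Σ_k (x_{k,i} - mean_i) · (x_{k,j} - mean_j), with n-1 = 3.
  S[U,U] = ((0)·(0) + (2)·(2) + (-1)·(-1) + (-1)·(-1)) / 3 = 6/3 = 2
  S[U,V] = ((0)·(-1) + (2)·(-2) + (-1)·(1) + (-1)·(2)) / 3 = -7/3 = -2.3333
  S[U,W] = ((0)·(1) + (2)·(0) + (-1)·(1) + (-1)·(-2)) / 3 = 1/3 = 0.3333
  S[V,V] = ((-1)·(-1) + (-2)·(-2) + (1)·(1) + (2)·(2)) / 3 = 10/3 = 3.3333
  S[V,W] = ((-1)·(1) + (-2)·(0) + (1)·(1) + (2)·(-2)) / 3 = -4/3 = -1.3333
  S[W,W] = ((1)·(1) + (0)·(0) + (1)·(1) + (-2)·(-2)) / 3 = 6/3 = 2

S is symmetric (S[j,i] = S[i,j]). Assembling:

S = [[2, -2.3333, 0.3333],
 [-2.3333, 3.3333, -1.3333],
 [0.3333, -1.3333, 2]]


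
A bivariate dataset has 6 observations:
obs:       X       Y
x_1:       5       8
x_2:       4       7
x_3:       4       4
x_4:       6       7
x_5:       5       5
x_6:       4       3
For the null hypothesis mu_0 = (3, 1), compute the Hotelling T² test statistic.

Step 1 — sample mean vector:
  mean(X) = (5 + 4 + 4 + 6 + 5 + 4) / 6 = 28/6 = 4.6667
  mean(Y) = (8 + 7 + 4 + 7 + 5 + 3) / 6 = 34/6 = 5.6667
  x̄ = (4.6667, 5.6667),  deviation x̄ - mu_0 = (4.6667, 5.6667) - (3, 1) = (1.6667, 4.6667).

Step 2 — sample covariance matrix, S[i,j] = (1/(n-1)) · Σ_k (x_{k,i} - mean_i) · (x_{k,j} - mean_j), divisor n-1 = 5:
  S[X,X] = ((0.3333)·(0.3333) + (-0.6667)·(-0.6667) + (-0.6667)·(-0.6667) + (1.3333)·(1.3333) + (0.3333)·(0.3333) + (-0.6667)·(-0.6667)) / 5 = 3.3333/5 = 0.6667
  S[X,Y] = ((0.3333)·(2.3333) + (-0.6667)·(1.3333) + (-0.6667)·(-1.6667) + (1.3333)·(1.3333) + (0.3333)·(-0.6667) + (-0.6667)·(-2.6667)) / 5 = 4.3333/5 = 0.8667
  S[Y,Y] = ((2.3333)·(2.3333) + (1.3333)·(1.3333) + (-1.6667)·(-1.6667) + (1.3333)·(1.3333) + (-0.6667)·(-0.6667) + (-2.6667)·(-2.6667)) / 5 = 19.3333/5 = 3.8667
  S = [[0.6667, 0.8667],
 [0.8667, 3.8667]].

Step 3 — invert S. det(S) = 0.6667·3.8667 - (0.8667)² = 1.8267.
  S^{-1} = (1/det) · [[d, -b], [-b, a]] = [[2.1168, -0.4745],
 [-0.4745, 0.365]].

Step 4 — quadratic form (x̄ - mu_0)^T · S^{-1} · (x̄ - mu_0):
  S^{-1} · (x̄ - mu_0) = (1.3139, 0.9124),
  (x̄ - mu_0)^T · [...] = (1.6667)·(1.3139) + (4.6667)·(0.9124) = 6.4477.

Step 5 — scale by n: T² = 6 · 6.4477 = 38.6861.

T² ≈ 38.6861


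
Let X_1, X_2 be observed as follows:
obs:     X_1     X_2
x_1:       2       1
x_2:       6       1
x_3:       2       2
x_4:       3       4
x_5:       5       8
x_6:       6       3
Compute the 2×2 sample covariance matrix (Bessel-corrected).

Step 1 — column means:
  mean(X_1) = (2 + 6 + 2 + 3 + 5 + 6) / 6 = 24/6 = 4
  mean(X_2) = (1 + 1 + 2 + 4 + 8 + 3) / 6 = 19/6 = 3.1667

Step 2 — sample covariance S[i,j] = (1/(n-1)) · Σ_k (x_{k,i} - mean_i) · (x_{k,j} - mean_j), with n-1 = 5.
  S[X_1,X_1] = ((-2)·(-2) + (2)·(2) + (-2)·(-2) + (-1)·(-1) + (1)·(1) + (2)·(2)) / 5 = 18/5 = 3.6
  S[X_1,X_2] = ((-2)·(-2.1667) + (2)·(-2.1667) + (-2)·(-1.1667) + (-1)·(0.8333) + (1)·(4.8333) + (2)·(-0.1667)) / 5 = 6/5 = 1.2
  S[X_2,X_2] = ((-2.1667)·(-2.1667) + (-2.1667)·(-2.1667) + (-1.1667)·(-1.1667) + (0.8333)·(0.8333) + (4.8333)·(4.8333) + (-0.1667)·(-0.1667)) / 5 = 34.8333/5 = 6.9667

S is symmetric (S[j,i] = S[i,j]). Assembling:

S = [[3.6, 1.2],
 [1.2, 6.9667]]


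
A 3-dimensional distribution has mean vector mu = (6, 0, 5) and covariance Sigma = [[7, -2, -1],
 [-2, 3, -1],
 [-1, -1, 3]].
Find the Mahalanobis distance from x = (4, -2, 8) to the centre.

Step 1 — centre the observation: (x - mu) = (-2, -2, 3).

Step 2 — invert Sigma (cofactor / det for 3×3, or solve directly):
  Sigma^{-1} = [[0.2162, 0.1892, 0.1351],
 [0.1892, 0.5405, 0.2432],
 [0.1351, 0.2432, 0.4595]].

Step 3 — form the quadratic (x - mu)^T · Sigma^{-1} · (x - mu):
  Sigma^{-1} · (x - mu) = (-0.4054, -0.7297, 0.6216).
  (x - mu)^T · [Sigma^{-1} · (x - mu)] = (-2)·(-0.4054) + (-2)·(-0.7297) + (3)·(0.6216) = 4.1351.

Step 4 — take square root: d = √(4.1351) ≈ 2.0335.

d(x, mu) = √(4.1351) ≈ 2.0335


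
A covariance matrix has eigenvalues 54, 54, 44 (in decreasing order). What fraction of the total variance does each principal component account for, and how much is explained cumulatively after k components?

Step 1 — total variance = trace(Sigma) = Σ λ_i = 54 + 54 + 44 = 152.

Step 2 — fraction explained by component i = λ_i / Σ λ:
  PC1: 54/152 = 0.3553
  PC2: 54/152 = 0.3553
  PC3: 44/152 = 0.2895

Step 3 — cumulative fraction after k components = (λ_1 + ... + λ_k) / Σ λ:
  k = 1: 54/152 = 0.3553
  k = 2: (54 + 54)/152 = 108/152 = 0.7105
  k = 3: (54 + 54 + 44)/152 = 152/152 = 1

Summary (fraction, with percent):

explained: PC1 0.3553 (35.53%), PC2 0.3553 (35.53%), PC3 0.2895 (28.95%);  cumulative: 0.3553, 0.7105, 1


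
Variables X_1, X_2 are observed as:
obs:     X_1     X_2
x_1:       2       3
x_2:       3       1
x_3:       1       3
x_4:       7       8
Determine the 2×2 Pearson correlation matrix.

Step 1 — column means:
  mean(X_1) = (2 + 3 + 1 + 7) / 4 = 13/4 = 3.25
  mean(X_2) = (3 + 1 + 3 + 8) / 4 = 15/4 = 3.75

Step 2 — sample variances and covariances s[i,j] = (1/(n-1)) · Σ_k (x_{k,i} - mean_i) · (x_{k,j} - mean_j), with n-1 = 3:
  s[X_1,X_1] = ((-1.25)·(-1.25) + (-0.25)·(-0.25) + (-2.25)·(-2.25) + (3.75)·(3.75)) / 3 = 20.75/3 = 6.9167
  s[X_1,X_2] = ((-1.25)·(-0.75) + (-0.25)·(-2.75) + (-2.25)·(-0.75) + (3.75)·(4.25)) / 3 = 19.25/3 = 6.4167
  s[X_2,X_2] = ((-0.75)·(-0.75) + (-2.75)·(-2.75) + (-0.75)·(-0.75) + (4.25)·(4.25)) / 3 = 26.75/3 = 8.9167
  Sample standard deviations s_i = √(s[i,i]):
  s(X_1) = √(6.9167) = 2.63
  s(X_2) = √(8.9167) = 2.9861

Step 3 — r_{ij} = s_{ij} / (s_i · s_j):
  r[X_1,X_1] = 1 (diagonal).
  r[X_1,X_2] = 6.4167 / (2.63 · 2.9861) = 6.4167 / 7.8533 = 0.8171
  r[X_2,X_2] = 1 (diagonal).

R is symmetric with unit diagonal. Assembling:

R = [[1, 0.8171],
 [0.8171, 1]]


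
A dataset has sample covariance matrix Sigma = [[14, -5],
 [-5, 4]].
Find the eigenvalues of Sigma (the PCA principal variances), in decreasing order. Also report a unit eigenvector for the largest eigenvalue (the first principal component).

Step 1 — characteristic polynomial of 2×2 Sigma:
  det(Sigma - λI) = λ² - trace · λ + det = 0.
  trace = 14 + 4 = 18, det = 14·4 - (-5)² = 31.
Step 2 — discriminant:
  Δ = trace² - 4·det = 324 - 124 = 200.
Step 3 — eigenvalues:
  λ = (trace ± √Δ)/2 = (18 ± 14.1421)/2,
  λ_1 = 16.0711,  λ_2 = 1.9289.

Step 4 — unit eigenvector for λ_1: solve (Sigma - λ_1 I)v = 0. First row:
  (14 - 16.0711)·v_x + (-5)·v_y = 0, i.e. (-2.0711)·v_x + (-5)·v_y = 0,
  so v ∝ (b, λ_1 - a) = (-5, 2.0711); multiply by -1 so the first entry is positive: u = (5, -2.0711).
  ||u|| = √((5)² + (-2.0711)²) = √(29.2893) ≈ 5.412,
  v_1 = u/||u|| ≈ (0.9239, -0.3827) (||v_1|| = 1).

λ_1 = 16.0711,  λ_2 = 1.9289;  v_1 ≈ (0.9239, -0.3827)


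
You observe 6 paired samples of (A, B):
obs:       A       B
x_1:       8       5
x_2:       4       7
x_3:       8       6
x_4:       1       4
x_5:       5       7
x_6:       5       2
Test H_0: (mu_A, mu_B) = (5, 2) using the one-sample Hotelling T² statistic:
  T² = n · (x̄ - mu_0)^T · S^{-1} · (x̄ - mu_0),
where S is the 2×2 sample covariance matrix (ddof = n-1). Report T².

Step 1 — sample mean vector:
  mean(A) = (8 + 4 + 8 + 1 + 5 + 5) / 6 = 31/6 = 5.1667
  mean(B) = (5 + 7 + 6 + 4 + 7 + 2) / 6 = 31/6 = 5.1667
  x̄ = (5.1667, 5.1667),  deviation x̄ - mu_0 = (5.1667, 5.1667) - (5, 2) = (0.1667, 3.1667).

Step 2 — sample covariance matrix, S[i,j] = (1/(n-1)) · Σ_k (x_{k,i} - mean_i) · (x_{k,j} - mean_j), divisor n-1 = 5:
  S[A,A] = ((2.8333)·(2.8333) + (-1.1667)·(-1.1667) + (2.8333)·(2.8333) + (-4.1667)·(-4.1667) + (-0.1667)·(-0.1667) + (-0.1667)·(-0.1667)) / 5 = 34.8333/5 = 6.9667
  S[A,B] = ((2.8333)·(-0.1667) + (-1.1667)·(1.8333) + (2.8333)·(0.8333) + (-4.1667)·(-1.1667) + (-0.1667)·(1.8333) + (-0.1667)·(-3.1667)) / 5 = 4.8333/5 = 0.9667
  S[B,B] = ((-0.1667)·(-0.1667) + (1.8333)·(1.8333) + (0.8333)·(0.8333) + (-1.1667)·(-1.1667) + (1.8333)·(1.8333) + (-3.1667)·(-3.1667)) / 5 = 18.8333/5 = 3.7667
  S = [[6.9667, 0.9667],
 [0.9667, 3.7667]].

Step 3 — invert S. det(S) = 6.9667·3.7667 - (0.9667)² = 25.3067.
  S^{-1} = (1/det) · [[d, -b], [-b, a]] = [[0.1488, -0.0382],
 [-0.0382, 0.2753]].

Step 4 — quadratic form (x̄ - mu_0)^T · S^{-1} · (x̄ - mu_0):
  S^{-1} · (x̄ - mu_0) = (-0.0962, 0.8654),
  (x̄ - mu_0)^T · [...] = (0.1667)·(-0.0962) + (3.1667)·(0.8654) = 2.7244.

Step 5 — scale by n: T² = 6 · 2.7244 = 16.3462.

T² ≈ 16.3462


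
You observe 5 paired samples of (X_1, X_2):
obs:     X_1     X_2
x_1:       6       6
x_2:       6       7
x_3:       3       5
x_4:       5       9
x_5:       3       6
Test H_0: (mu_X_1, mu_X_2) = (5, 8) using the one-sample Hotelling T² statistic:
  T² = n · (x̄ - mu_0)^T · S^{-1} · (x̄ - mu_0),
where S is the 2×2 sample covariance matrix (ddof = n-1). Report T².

Step 1 — sample mean vector:
  mean(X_1) = (6 + 6 + 3 + 5 + 3) / 5 = 23/5 = 4.6
  mean(X_2) = (6 + 7 + 5 + 9 + 6) / 5 = 33/5 = 6.6
  x̄ = (4.6, 6.6),  deviation x̄ - mu_0 = (4.6, 6.6) - (5, 8) = (-0.4, -1.4).

Step 2 — sample covariance matrix, S[i,j] = (1/(n-1)) · Σ_k (x_{k,i} - mean_i) · (x_{k,j} - mean_j), divisor n-1 = 4:
  S[X_1,X_1] = ((1.4)·(1.4) + (1.4)·(1.4) + (-1.6)·(-1.6) + (0.4)·(0.4) + (-1.6)·(-1.6)) / 4 = 9.2/4 = 2.3
  S[X_1,X_2] = ((1.4)·(-0.6) + (1.4)·(0.4) + (-1.6)·(-1.6) + (0.4)·(2.4) + (-1.6)·(-0.6)) / 4 = 4.2/4 = 1.05
  S[X_2,X_2] = ((-0.6)·(-0.6) + (0.4)·(0.4) + (-1.6)·(-1.6) + (2.4)·(2.4) + (-0.6)·(-0.6)) / 4 = 9.2/4 = 2.3
  S = [[2.3, 1.05],
 [1.05, 2.3]].

Step 3 — invert S. det(S) = 2.3·2.3 - (1.05)² = 4.1875.
  S^{-1} = (1/det) · [[d, -b], [-b, a]] = [[0.5493, -0.2507],
 [-0.2507, 0.5493]].

Step 4 — quadratic form (x̄ - mu_0)^T · S^{-1} · (x̄ - mu_0):
  S^{-1} · (x̄ - mu_0) = (0.1313, -0.6687),
  (x̄ - mu_0)^T · [...] = (-0.4)·(0.1313) + (-1.4)·(-0.6687) = 0.8836.

Step 5 — scale by n: T² = 5 · 0.8836 = 4.4179.

T² ≈ 4.4179


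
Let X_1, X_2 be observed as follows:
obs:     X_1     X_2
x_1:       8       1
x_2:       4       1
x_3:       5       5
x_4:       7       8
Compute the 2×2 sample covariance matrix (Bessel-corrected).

Step 1 — column means:
  mean(X_1) = (8 + 4 + 5 + 7) / 4 = 24/4 = 6
  mean(X_2) = (1 + 1 + 5 + 8) / 4 = 15/4 = 3.75

Step 2 — sample covariance S[i,j] = (1/(n-1)) · Σ_k (x_{k,i} - mean_i) · (x_{k,j} - mean_j), with n-1 = 3.
  S[X_1,X_1] = ((2)·(2) + (-2)·(-2) + (-1)·(-1) + (1)·(1)) / 3 = 10/3 = 3.3333
  S[X_1,X_2] = ((2)·(-2.75) + (-2)·(-2.75) + (-1)·(1.25) + (1)·(4.25)) / 3 = 3/3 = 1
  S[X_2,X_2] = ((-2.75)·(-2.75) + (-2.75)·(-2.75) + (1.25)·(1.25) + (4.25)·(4.25)) / 3 = 34.75/3 = 11.5833

S is symmetric (S[j,i] = S[i,j]). Assembling:

S = [[3.3333, 1],
 [1, 11.5833]]


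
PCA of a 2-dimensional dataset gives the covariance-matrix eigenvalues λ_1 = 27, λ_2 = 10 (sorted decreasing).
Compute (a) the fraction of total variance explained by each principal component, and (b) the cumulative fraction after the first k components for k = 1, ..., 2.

Step 1 — total variance = trace(Sigma) = Σ λ_i = 27 + 10 = 37.

Step 2 — fraction explained by component i = λ_i / Σ λ:
  PC1: 27/37 = 0.7297
  PC2: 10/37 = 0.2703

Step 3 — cumulative fraction after k components = (λ_1 + ... + λ_k) / Σ λ:
  k = 1: 27/37 = 0.7297
  k = 2: (27 + 10)/37 = 37/37 = 1

Summary (fraction, with percent):

explained: PC1 0.7297 (72.97%), PC2 0.2703 (27.03%);  cumulative: 0.7297, 1


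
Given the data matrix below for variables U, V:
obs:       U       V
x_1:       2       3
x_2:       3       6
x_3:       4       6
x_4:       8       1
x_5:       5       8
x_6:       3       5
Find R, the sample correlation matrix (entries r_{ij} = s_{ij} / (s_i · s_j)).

Step 1 — column means:
  mean(U) = (2 + 3 + 4 + 8 + 5 + 3) / 6 = 25/6 = 4.1667
  mean(V) = (3 + 6 + 6 + 1 + 8 + 5) / 6 = 29/6 = 4.8333

Step 2 — sample variances and covariances s[i,j] = (1/(n-1)) · Σ_k (x_{k,i} - mean_i) · (x_{k,j} - mean_j), with n-1 = 5:
  s[U,U] = ((-2.1667)·(-2.1667) + (-1.1667)·(-1.1667) + (-0.1667)·(-0.1667) + (3.8333)·(3.8333) + (0.8333)·(0.8333) + (-1.1667)·(-1.1667)) / 5 = 22.8333/5 = 4.5667
  s[U,V] = ((-2.1667)·(-1.8333) + (-1.1667)·(1.1667) + (-0.1667)·(1.1667) + (3.8333)·(-3.8333) + (0.8333)·(3.1667) + (-1.1667)·(0.1667)) / 5 = -9.8333/5 = -1.9667
  s[V,V] = ((-1.8333)·(-1.8333) + (1.1667)·(1.1667) + (1.1667)·(1.1667) + (-3.8333)·(-3.8333) + (3.1667)·(3.1667) + (0.1667)·(0.1667)) / 5 = 30.8333/5 = 6.1667
  Sample standard deviations s_i = √(s[i,i]):
  s(U) = √(4.5667) = 2.137
  s(V) = √(6.1667) = 2.4833

Step 3 — r_{ij} = s_{ij} / (s_i · s_j):
  r[U,U] = 1 (diagonal).
  r[U,V] = -1.9667 / (2.137 · 2.4833) = -1.9667 / 5.3067 = -0.3706
  r[V,V] = 1 (diagonal).

R is symmetric with unit diagonal. Assembling:

R = [[1, -0.3706],
 [-0.3706, 1]]


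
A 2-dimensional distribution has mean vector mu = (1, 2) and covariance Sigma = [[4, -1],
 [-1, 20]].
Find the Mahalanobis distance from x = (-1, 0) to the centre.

Step 1 — centre the observation: (x - mu) = (-2, -2).

Step 2 — invert Sigma. det(Sigma) = 4·20 - (-1)² = 79.
  Sigma^{-1} = (1/det) · [[d, -b], [-b, a]] = [[0.2532, 0.0127],
 [0.0127, 0.0506]].

Step 3 — form the quadratic (x - mu)^T · Sigma^{-1} · (x - mu):
  Sigma^{-1} · (x - mu) = (-0.5316, -0.1266).
  (x - mu)^T · [Sigma^{-1} · (x - mu)] = (-2)·(-0.5316) + (-2)·(-0.1266) = 1.3165.

Step 4 — take square root: d = √(1.3165) ≈ 1.1474.

d(x, mu) = √(1.3165) ≈ 1.1474


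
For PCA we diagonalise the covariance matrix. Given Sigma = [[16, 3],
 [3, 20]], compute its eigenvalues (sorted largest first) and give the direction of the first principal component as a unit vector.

Step 1 — characteristic polynomial of 2×2 Sigma:
  det(Sigma - λI) = λ² - trace · λ + det = 0.
  trace = 16 + 20 = 36, det = 16·20 - (3)² = 311.
Step 2 — discriminant:
  Δ = trace² - 4·det = 1296 - 1244 = 52.
Step 3 — eigenvalues:
  λ = (trace ± √Δ)/2 = (36 ± 7.2111)/2,
  λ_1 = 21.6056,  λ_2 = 14.3944.

Step 4 — unit eigenvector for λ_1: solve (Sigma - λ_1 I)v = 0. First row:
  (16 - 21.6056)·v_x + (3)·v_y = 0, i.e. (-5.6056)·v_x + (3)·v_y = 0,
  so v ∝ (b, λ_1 - a) = (3, 5.6056) = u.
  ||u|| = √((3)² + (5.6056)²) = √(40.4222) ≈ 6.3578,
  v_1 = u/||u|| ≈ (0.4719, 0.8817) (||v_1|| = 1).

λ_1 = 21.6056,  λ_2 = 14.3944;  v_1 ≈ (0.4719, 0.8817)


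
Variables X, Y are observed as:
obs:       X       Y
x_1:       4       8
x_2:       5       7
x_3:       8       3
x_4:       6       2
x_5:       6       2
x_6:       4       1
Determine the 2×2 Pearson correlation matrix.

Step 1 — column means:
  mean(X) = (4 + 5 + 8 + 6 + 6 + 4) / 6 = 33/6 = 5.5
  mean(Y) = (8 + 7 + 3 + 2 + 2 + 1) / 6 = 23/6 = 3.8333

Step 2 — sample variances and covariances s[i,j] = (1/(n-1)) · Σ_k (x_{k,i} - mean_i) · (x_{k,j} - mean_j), with n-1 = 5:
  s[X,X] = ((-1.5)·(-1.5) + (-0.5)·(-0.5) + (2.5)·(2.5) + (0.5)·(0.5) + (0.5)·(0.5) + (-1.5)·(-1.5)) / 5 = 11.5/5 = 2.3
  s[X,Y] = ((-1.5)·(4.1667) + (-0.5)·(3.1667) + (2.5)·(-0.8333) + (0.5)·(-1.8333) + (0.5)·(-1.8333) + (-1.5)·(-2.8333)) / 5 = -7.5/5 = -1.5
  s[Y,Y] = ((4.1667)·(4.1667) + (3.1667)·(3.1667) + (-0.8333)·(-0.8333) + (-1.8333)·(-1.8333) + (-1.8333)·(-1.8333) + (-2.8333)·(-2.8333)) / 5 = 42.8333/5 = 8.5667
  Sample standard deviations s_i = √(s[i,i]):
  s(X) = √(2.3) = 1.5166
  s(Y) = √(8.5667) = 2.9269

Step 3 — r_{ij} = s_{ij} / (s_i · s_j):
  r[X,X] = 1 (diagonal).
  r[X,Y] = -1.5 / (1.5166 · 2.9269) = -1.5 / 4.4388 = -0.3379
  r[Y,Y] = 1 (diagonal).

R is symmetric with unit diagonal. Assembling:

R = [[1, -0.3379],
 [-0.3379, 1]]


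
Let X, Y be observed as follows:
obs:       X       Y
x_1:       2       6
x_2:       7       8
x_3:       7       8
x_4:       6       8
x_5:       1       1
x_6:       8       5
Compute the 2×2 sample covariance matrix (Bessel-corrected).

Step 1 — column means:
  mean(X) = (2 + 7 + 7 + 6 + 1 + 8) / 6 = 31/6 = 5.1667
  mean(Y) = (6 + 8 + 8 + 8 + 1 + 5) / 6 = 36/6 = 6

Step 2 — sample covariance S[i,j] = (1/(n-1)) · Σ_k (x_{k,i} - mean_i) · (x_{k,j} - mean_j), with n-1 = 5.
  S[X,X] = ((-3.1667)·(-3.1667) + (1.8333)·(1.8333) + (1.8333)·(1.8333) + (0.8333)·(0.8333) + (-4.1667)·(-4.1667) + (2.8333)·(2.8333)) / 5 = 42.8333/5 = 8.5667
  S[X,Y] = ((-3.1667)·(0) + (1.8333)·(2) + (1.8333)·(2) + (0.8333)·(2) + (-4.1667)·(-5) + (2.8333)·(-1)) / 5 = 27/5 = 5.4
  S[Y,Y] = ((0)·(0) + (2)·(2) + (2)·(2) + (2)·(2) + (-5)·(-5) + (-1)·(-1)) / 5 = 38/5 = 7.6

S is symmetric (S[j,i] = S[i,j]). Assembling:

S = [[8.5667, 5.4],
 [5.4, 7.6]]


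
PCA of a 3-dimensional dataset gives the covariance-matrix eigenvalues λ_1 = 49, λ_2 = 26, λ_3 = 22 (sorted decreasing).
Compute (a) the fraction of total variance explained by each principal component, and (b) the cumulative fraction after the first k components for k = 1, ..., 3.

Step 1 — total variance = trace(Sigma) = Σ λ_i = 49 + 26 + 22 = 97.

Step 2 — fraction explained by component i = λ_i / Σ λ:
  PC1: 49/97 = 0.5052
  PC2: 26/97 = 0.268
  PC3: 22/97 = 0.2268

Step 3 — cumulative fraction after k components = (λ_1 + ... + λ_k) / Σ λ:
  k = 1: 49/97 = 0.5052
  k = 2: (49 + 26)/97 = 75/97 = 0.7732
  k = 3: (49 + 26 + 22)/97 = 97/97 = 1

Summary (fraction, with percent):

explained: PC1 0.5052 (50.52%), PC2 0.268 (26.8%), PC3 0.2268 (22.68%);  cumulative: 0.5052, 0.7732, 1


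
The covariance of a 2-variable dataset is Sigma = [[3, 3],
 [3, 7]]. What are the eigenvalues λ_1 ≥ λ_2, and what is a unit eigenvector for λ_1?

Step 1 — characteristic polynomial of 2×2 Sigma:
  det(Sigma - λI) = λ² - trace · λ + det = 0.
  trace = 3 + 7 = 10, det = 3·7 - (3)² = 12.
Step 2 — discriminant:
  Δ = trace² - 4·det = 100 - 48 = 52.
Step 3 — eigenvalues:
  λ = (trace ± √Δ)/2 = (10 ± 7.2111)/2,
  λ_1 = 8.6056,  λ_2 = 1.3944.

Step 4 — unit eigenvector for λ_1: solve (Sigma - λ_1 I)v = 0. First row:
  (3 - 8.6056)·v_x + (3)·v_y = 0, i.e. (-5.6056)·v_x + (3)·v_y = 0,
  so v ∝ (b, λ_1 - a) = (3, 5.6056) = u.
  ||u|| = √((3)² + (5.6056)²) = √(40.4222) ≈ 6.3578,
  v_1 = u/||u|| ≈ (0.4719, 0.8817) (||v_1|| = 1).

λ_1 = 8.6056,  λ_2 = 1.3944;  v_1 ≈ (0.4719, 0.8817)


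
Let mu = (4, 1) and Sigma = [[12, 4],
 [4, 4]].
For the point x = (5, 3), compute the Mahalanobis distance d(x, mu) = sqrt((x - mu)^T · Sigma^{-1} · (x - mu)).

Step 1 — centre the observation: (x - mu) = (1, 2).

Step 2 — invert Sigma. det(Sigma) = 12·4 - (4)² = 32.
  Sigma^{-1} = (1/det) · [[d, -b], [-b, a]] = [[0.125, -0.125],
 [-0.125, 0.375]].

Step 3 — form the quadratic (x - mu)^T · Sigma^{-1} · (x - mu):
  Sigma^{-1} · (x - mu) = (-0.125, 0.625).
  (x - mu)^T · [Sigma^{-1} · (x - mu)] = (1)·(-0.125) + (2)·(0.625) = 1.125.

Step 4 — take square root: d = √(1.125) ≈ 1.0607.

d(x, mu) = √(1.125) ≈ 1.0607


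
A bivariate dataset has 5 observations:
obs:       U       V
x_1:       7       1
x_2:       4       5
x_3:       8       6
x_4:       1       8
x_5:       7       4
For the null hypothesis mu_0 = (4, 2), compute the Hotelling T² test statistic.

Step 1 — sample mean vector:
  mean(U) = (7 + 4 + 8 + 1 + 7) / 5 = 27/5 = 5.4
  mean(V) = (1 + 5 + 6 + 8 + 4) / 5 = 24/5 = 4.8
  x̄ = (5.4, 4.8),  deviation x̄ - mu_0 = (5.4, 4.8) - (4, 2) = (1.4, 2.8).

Step 2 — sample covariance matrix, S[i,j] = (1/(n-1)) · Σ_k (x_{k,i} - mean_i) · (x_{k,j} - mean_j), divisor n-1 = 4:
  S[U,U] = ((1.6)·(1.6) + (-1.4)·(-1.4) + (2.6)·(2.6) + (-4.4)·(-4.4) + (1.6)·(1.6)) / 4 = 33.2/4 = 8.3
  S[U,V] = ((1.6)·(-3.8) + (-1.4)·(0.2) + (2.6)·(1.2) + (-4.4)·(3.2) + (1.6)·(-0.8)) / 4 = -18.6/4 = -4.65
  S[V,V] = ((-3.8)·(-3.8) + (0.2)·(0.2) + (1.2)·(1.2) + (3.2)·(3.2) + (-0.8)·(-0.8)) / 4 = 26.8/4 = 6.7
  S = [[8.3, -4.65],
 [-4.65, 6.7]].

Step 3 — invert S. det(S) = 8.3·6.7 - (-4.65)² = 33.9875.
  S^{-1} = (1/det) · [[d, -b], [-b, a]] = [[0.1971, 0.1368],
 [0.1368, 0.2442]].

Step 4 — quadratic form (x̄ - mu_0)^T · S^{-1} · (x̄ - mu_0):
  S^{-1} · (x̄ - mu_0) = (0.6591, 0.8753),
  (x̄ - mu_0)^T · [...] = (1.4)·(0.6591) + (2.8)·(0.8753) = 3.3736.

Step 5 — scale by n: T² = 5 · 3.3736 = 16.868.

T² ≈ 16.868


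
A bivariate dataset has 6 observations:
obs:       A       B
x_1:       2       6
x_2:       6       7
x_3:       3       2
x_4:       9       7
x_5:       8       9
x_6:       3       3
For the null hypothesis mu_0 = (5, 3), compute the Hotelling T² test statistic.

Step 1 — sample mean vector:
  mean(A) = (2 + 6 + 3 + 9 + 8 + 3) / 6 = 31/6 = 5.1667
  mean(B) = (6 + 7 + 2 + 7 + 9 + 3) / 6 = 34/6 = 5.6667
  x̄ = (5.1667, 5.6667),  deviation x̄ - mu_0 = (5.1667, 5.6667) - (5, 3) = (0.1667, 2.6667).

Step 2 — sample covariance matrix, S[i,j] = (1/(n-1)) · Σ_k (x_{k,i} - mean_i) · (x_{k,j} - mean_j), divisor n-1 = 5:
  S[A,A] = ((-3.1667)·(-3.1667) + (0.8333)·(0.8333) + (-2.1667)·(-2.1667) + (3.8333)·(3.8333) + (2.8333)·(2.8333) + (-2.1667)·(-2.1667)) / 5 = 42.8333/5 = 8.5667
  S[A,B] = ((-3.1667)·(0.3333) + (0.8333)·(1.3333) + (-2.1667)·(-3.6667) + (3.8333)·(1.3333) + (2.8333)·(3.3333) + (-2.1667)·(-2.6667)) / 5 = 28.3333/5 = 5.6667
  S[B,B] = ((0.3333)·(0.3333) + (1.3333)·(1.3333) + (-3.6667)·(-3.6667) + (1.3333)·(1.3333) + (3.3333)·(3.3333) + (-2.6667)·(-2.6667)) / 5 = 35.3333/5 = 7.0667
  S = [[8.5667, 5.6667],
 [5.6667, 7.0667]].

Step 3 — invert S. det(S) = 8.5667·7.0667 - (5.6667)² = 28.4267.
  S^{-1} = (1/det) · [[d, -b], [-b, a]] = [[0.2486, -0.1993],
 [-0.1993, 0.3014]].

Step 4 — quadratic form (x̄ - mu_0)^T · S^{-1} · (x̄ - mu_0):
  S^{-1} · (x̄ - mu_0) = (-0.4902, 0.7704),
  (x̄ - mu_0)^T · [...] = (0.1667)·(-0.4902) + (2.6667)·(0.7704) = 1.9727.

Step 5 — scale by n: T² = 6 · 1.9727 = 11.8363.

T² ≈ 11.8363


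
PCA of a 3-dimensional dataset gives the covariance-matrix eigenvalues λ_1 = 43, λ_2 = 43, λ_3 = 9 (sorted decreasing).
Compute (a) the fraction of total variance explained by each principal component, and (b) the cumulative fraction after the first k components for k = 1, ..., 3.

Step 1 — total variance = trace(Sigma) = Σ λ_i = 43 + 43 + 9 = 95.

Step 2 — fraction explained by component i = λ_i / Σ λ:
  PC1: 43/95 = 0.4526
  PC2: 43/95 = 0.4526
  PC3: 9/95 = 0.0947

Step 3 — cumulative fraction after k components = (λ_1 + ... + λ_k) / Σ λ:
  k = 1: 43/95 = 0.4526
  k = 2: (43 + 43)/95 = 86/95 = 0.9053
  k = 3: (43 + 43 + 9)/95 = 95/95 = 1

Summary (fraction, with percent):

explained: PC1 0.4526 (45.26%), PC2 0.4526 (45.26%), PC3 0.0947 (9.47%);  cumulative: 0.4526, 0.9053, 1
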